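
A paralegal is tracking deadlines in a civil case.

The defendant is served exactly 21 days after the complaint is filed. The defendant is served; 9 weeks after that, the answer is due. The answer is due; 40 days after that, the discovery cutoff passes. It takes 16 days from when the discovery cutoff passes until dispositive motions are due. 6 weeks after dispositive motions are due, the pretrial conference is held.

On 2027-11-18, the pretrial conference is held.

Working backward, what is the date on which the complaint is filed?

The pretrial conference is held: Nov 18, 2027.
Dispositive motions are due: Nov 18, 2027 − 6 weeks = Oct 7, 2027.
The discovery cutoff passes: Oct 7, 2027 − 16 days = Sep 21, 2027.
The answer is due: Sep 21, 2027 − 40 days = Aug 12, 2027.
The defendant is served: Aug 12, 2027 − 9 weeks = Jun 10, 2027.
The complaint is filed: Jun 10, 2027 − 21 days = May 20, 2027.

2027-05-20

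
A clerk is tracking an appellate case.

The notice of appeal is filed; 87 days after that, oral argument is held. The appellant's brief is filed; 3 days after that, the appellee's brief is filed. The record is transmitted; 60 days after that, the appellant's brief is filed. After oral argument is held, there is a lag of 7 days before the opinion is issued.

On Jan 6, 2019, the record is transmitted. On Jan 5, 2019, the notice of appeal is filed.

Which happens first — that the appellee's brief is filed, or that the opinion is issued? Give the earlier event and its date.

The appellee's brief is filed — Mar 10, 2019

The record is transmitted: Jan 6, 2019.
The appellant's brief is filed: Jan 6, 2019 + 60 days = Mar 7, 2019.
The appellee's brief is filed: Mar 7, 2019 + 3 days = Mar 10, 2019.
The notice of appeal is filed: Jan 5, 2019.
Oral argument is held: Jan 5, 2019 + 87 days = Apr 2, 2019.
The opinion is issued: Apr 2, 2019 + 7 days = Apr 9, 2019.
Comparing: the appellee's brief is filed on Mar 10, 2019 vs the opinion is issued on Apr 9, 2019. Earlier: the appellee's brief is filed.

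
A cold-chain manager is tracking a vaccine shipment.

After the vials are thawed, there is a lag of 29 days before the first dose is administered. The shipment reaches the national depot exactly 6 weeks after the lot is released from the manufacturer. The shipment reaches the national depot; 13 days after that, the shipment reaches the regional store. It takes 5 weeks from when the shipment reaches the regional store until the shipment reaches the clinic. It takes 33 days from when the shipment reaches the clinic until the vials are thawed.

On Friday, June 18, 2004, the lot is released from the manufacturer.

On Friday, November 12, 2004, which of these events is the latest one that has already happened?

The vials are thawed

The lot is released from the manufacturer: Jun 18, 2004.
The shipment reaches the national depot: Jun 18, 2004 + 6 weeks = Jul 30, 2004.
The shipment reaches the regional store: Jul 30, 2004 + 13 days = Aug 12, 2004.
The shipment reaches the clinic: Aug 12, 2004 + 5 weeks = Sep 16, 2004.
The vials are thawed: Sep 16, 2004 + 33 days = Oct 19, 2004.
The first dose is administered: Oct 19, 2004 + 29 days = Nov 17, 2004.
Nov 12, 2004 falls between when the vials are thawed (Oct 19, 2004) and when the first dose is administered (Nov 17, 2004).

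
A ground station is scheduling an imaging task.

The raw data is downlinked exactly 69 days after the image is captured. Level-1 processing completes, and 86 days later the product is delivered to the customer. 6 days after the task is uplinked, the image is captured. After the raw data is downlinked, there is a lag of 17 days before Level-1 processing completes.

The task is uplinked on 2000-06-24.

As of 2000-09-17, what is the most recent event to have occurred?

The task is uplinked: Jun 24, 2000.
The image is captured: Jun 24, 2000 + 6 days = Jun 30, 2000.
The raw data is downlinked: Jun 30, 2000 + 69 days = Sep 7, 2000.
Level-1 processing completes: Sep 7, 2000 + 17 days = Sep 24, 2000.
The product is delivered to the customer: Sep 24, 2000 + 86 days = Dec 19, 2000.
Sep 17, 2000 falls between when the raw data is downlinked (Sep 7, 2000) and when Level-1 processing completes (Sep 24, 2000).

The raw data is downlinked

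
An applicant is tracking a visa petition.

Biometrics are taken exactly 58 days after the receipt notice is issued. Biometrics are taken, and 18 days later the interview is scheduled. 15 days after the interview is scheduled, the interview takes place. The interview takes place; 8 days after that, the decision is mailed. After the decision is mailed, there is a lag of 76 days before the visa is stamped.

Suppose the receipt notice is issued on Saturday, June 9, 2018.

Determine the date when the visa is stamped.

Saturday, December 1, 2018

The receipt notice is issued: Jun 9, 2018.
Biometrics are taken: Jun 9, 2018 + 58 days = Aug 6, 2018.
The interview is scheduled: Aug 6, 2018 + 18 days = Aug 24, 2018.
The interview takes place: Aug 24, 2018 + 15 days = Sep 8, 2018.
The decision is mailed: Sep 8, 2018 + 8 days = Sep 16, 2018.
The visa is stamped: Sep 16, 2018 + 76 days = Dec 1, 2018.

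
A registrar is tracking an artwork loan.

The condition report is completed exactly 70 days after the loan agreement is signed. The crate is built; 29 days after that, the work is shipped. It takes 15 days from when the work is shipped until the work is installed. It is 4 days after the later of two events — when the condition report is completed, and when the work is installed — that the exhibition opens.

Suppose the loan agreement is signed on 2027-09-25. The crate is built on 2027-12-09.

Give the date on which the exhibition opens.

2028-01-26

The loan agreement is signed: Sep 25, 2027.
The condition report is completed: Sep 25, 2027 + 70 days = Dec 4, 2027.
The crate is built: Dec 9, 2027.
The work is shipped: Dec 9, 2027 + 29 days = Jan 7, 2028.
The work is installed: Jan 7, 2028 + 15 days = Jan 22, 2028.
Both prerequisites met — the condition report is completed (Dec 4, 2027), the work is installed (Jan 22, 2028); the later is Jan 22, 2028.
The exhibition opens: Jan 22, 2028 + 4 days = Jan 26, 2028.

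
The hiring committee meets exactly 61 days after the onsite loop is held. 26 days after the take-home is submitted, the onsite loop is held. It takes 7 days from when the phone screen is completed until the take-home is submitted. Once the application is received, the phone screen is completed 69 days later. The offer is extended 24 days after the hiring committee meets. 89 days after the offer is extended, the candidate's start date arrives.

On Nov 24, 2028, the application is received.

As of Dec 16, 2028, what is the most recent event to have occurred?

The application is received: Nov 24, 2028.
The phone screen is completed: Nov 24, 2028 + 69 days = Feb 1, 2029.
The take-home is submitted: Feb 1, 2029 + 7 days = Feb 8, 2029.
The onsite loop is held: Feb 8, 2029 + 26 days = Mar 6, 2029.
The hiring committee meets: Mar 6, 2029 + 61 days = May 6, 2029.
The offer is extended: May 6, 2029 + 24 days = May 30, 2029.
The candidate's start date arrives: May 30, 2029 + 89 days = Aug 27, 2029.
Dec 16, 2028 falls between when the application is received (Nov 24, 2028) and when the phone screen is completed (Feb 1, 2029).

The application is received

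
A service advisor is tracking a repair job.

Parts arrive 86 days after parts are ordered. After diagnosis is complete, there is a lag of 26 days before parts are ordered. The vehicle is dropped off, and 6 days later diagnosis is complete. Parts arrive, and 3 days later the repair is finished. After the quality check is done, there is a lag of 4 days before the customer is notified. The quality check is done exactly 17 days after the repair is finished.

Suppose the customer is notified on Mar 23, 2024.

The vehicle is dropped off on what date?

The customer is notified: Mar 23, 2024.
The quality check is done: Mar 23, 2024 − 4 days = Mar 19, 2024.
The repair is finished: Mar 19, 2024 − 17 days = Mar 2, 2024.
Parts arrive: Mar 2, 2024 − 3 days = Feb 28, 2024.
Parts are ordered: Feb 28, 2024 − 86 days = Dec 4, 2023.
Diagnosis is complete: Dec 4, 2023 − 26 days = Nov 8, 2023.
The vehicle is dropped off: Nov 8, 2023 − 6 days = Nov 2, 2023.

Nov 2, 2023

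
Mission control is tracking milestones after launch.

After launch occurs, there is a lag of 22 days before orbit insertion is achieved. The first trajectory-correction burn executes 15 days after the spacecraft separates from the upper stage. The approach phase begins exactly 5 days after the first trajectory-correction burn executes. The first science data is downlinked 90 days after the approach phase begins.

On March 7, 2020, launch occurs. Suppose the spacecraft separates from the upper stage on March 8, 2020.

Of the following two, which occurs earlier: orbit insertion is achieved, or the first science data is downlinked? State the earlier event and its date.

Orbit insertion is achieved — March 29, 2020

Launch occurs: Mar 7, 2020.
Orbit insertion is achieved: Mar 7, 2020 + 22 days = Mar 29, 2020.
The spacecraft separates from the upper stage: Mar 8, 2020.
The first trajectory-correction burn executes: Mar 8, 2020 + 15 days = Mar 23, 2020.
The approach phase begins: Mar 23, 2020 + 5 days = Mar 28, 2020.
The first science data is downlinked: Mar 28, 2020 + 90 days = Jun 26, 2020.
Comparing: orbit insertion is achieved on Mar 29, 2020 vs the first science data is downlinked on Jun 26, 2020. Earlier: orbit insertion is achieved.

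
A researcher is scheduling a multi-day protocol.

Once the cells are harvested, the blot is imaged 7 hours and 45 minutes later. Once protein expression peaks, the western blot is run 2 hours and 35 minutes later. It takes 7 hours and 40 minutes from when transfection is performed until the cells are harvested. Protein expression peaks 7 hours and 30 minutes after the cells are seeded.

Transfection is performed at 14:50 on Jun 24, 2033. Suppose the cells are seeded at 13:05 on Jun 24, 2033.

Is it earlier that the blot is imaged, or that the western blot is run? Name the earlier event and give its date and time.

Transfection is performed: 14:50 Jun 24, 2033.
The cells are harvested: 14:50 Jun 24, 2033 + 7h40m = 22:30 Jun 24, 2033.
The blot is imaged: 22:30 Jun 24, 2033 + 7h45m = 06:15 Jun 25, 2033.
The cells are seeded: 13:05 Jun 24, 2033.
Protein expression peaks: 13:05 Jun 24, 2033 + 7h30m = 20:35 Jun 24, 2033.
The western blot is run: 20:35 Jun 24, 2033 + 2h35m = 23:10 Jun 24, 2033.
Comparing: the blot is imaged at 06:15 Jun 25, 2033 vs the western blot is run at 23:10 Jun 24, 2033. Earlier: the western blot is run.

The western blot is run — 23:10 on Jun 24, 2033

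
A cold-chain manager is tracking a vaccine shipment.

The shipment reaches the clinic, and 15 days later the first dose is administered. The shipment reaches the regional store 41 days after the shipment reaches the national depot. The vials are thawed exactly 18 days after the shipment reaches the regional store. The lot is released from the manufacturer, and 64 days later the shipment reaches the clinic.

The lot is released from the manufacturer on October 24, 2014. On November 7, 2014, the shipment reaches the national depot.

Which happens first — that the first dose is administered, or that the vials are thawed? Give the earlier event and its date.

The vials are thawed — January 5, 2015

The lot is released from the manufacturer: Oct 24, 2014.
The shipment reaches the clinic: Oct 24, 2014 + 64 days = Dec 27, 2014.
The first dose is administered: Dec 27, 2014 + 15 days = Jan 11, 2015.
The shipment reaches the national depot: Nov 7, 2014.
The shipment reaches the regional store: Nov 7, 2014 + 41 days = Dec 18, 2014.
The vials are thawed: Dec 18, 2014 + 18 days = Jan 5, 2015.
Comparing: the first dose is administered on Jan 11, 2015 vs the vials are thawed on Jan 5, 2015. Earlier: the vials are thawed.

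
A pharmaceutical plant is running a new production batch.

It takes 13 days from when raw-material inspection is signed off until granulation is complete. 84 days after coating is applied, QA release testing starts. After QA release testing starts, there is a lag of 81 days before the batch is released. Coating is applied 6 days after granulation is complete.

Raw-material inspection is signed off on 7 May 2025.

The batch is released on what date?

7 November 2025

Raw-material inspection is signed off: May 7, 2025.
Granulation is complete: May 7, 2025 + 13 days = May 20, 2025.
Coating is applied: May 20, 2025 + 6 days = May 26, 2025.
QA release testing starts: May 26, 2025 + 84 days = Aug 18, 2025.
The batch is released: Aug 18, 2025 + 81 days = Nov 7, 2025.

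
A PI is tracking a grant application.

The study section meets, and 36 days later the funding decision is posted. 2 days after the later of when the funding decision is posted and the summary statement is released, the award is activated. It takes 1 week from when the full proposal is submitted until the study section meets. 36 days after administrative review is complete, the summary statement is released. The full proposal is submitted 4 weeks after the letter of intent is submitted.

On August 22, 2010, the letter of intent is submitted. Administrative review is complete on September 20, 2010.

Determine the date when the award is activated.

November 3, 2010

The letter of intent is submitted: Aug 22, 2010.
The full proposal is submitted: Aug 22, 2010 + 4 weeks = Sep 19, 2010.
The study section meets: Sep 19, 2010 + 1 week = Sep 26, 2010.
The funding decision is posted: Sep 26, 2010 + 36 days = Nov 1, 2010.
Administrative review is complete: Sep 20, 2010.
The summary statement is released: Sep 20, 2010 + 36 days = Oct 26, 2010.
Both prerequisites met — the funding decision is posted (Nov 1, 2010), the summary statement is released (Oct 26, 2010); the later is Nov 1, 2010.
The award is activated: Nov 1, 2010 + 2 days = Nov 3, 2010.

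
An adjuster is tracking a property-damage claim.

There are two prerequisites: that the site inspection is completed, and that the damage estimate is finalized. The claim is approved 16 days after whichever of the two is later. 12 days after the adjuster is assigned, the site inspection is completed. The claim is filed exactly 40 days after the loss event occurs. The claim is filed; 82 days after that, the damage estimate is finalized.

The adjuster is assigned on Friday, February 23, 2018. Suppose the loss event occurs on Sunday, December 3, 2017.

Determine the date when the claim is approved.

Friday, April 20, 2018

The adjuster is assigned: Feb 23, 2018.
The site inspection is completed: Feb 23, 2018 + 12 days = Mar 7, 2018.
The loss event occurs: Dec 3, 2017.
The claim is filed: Dec 3, 2017 + 40 days = Jan 12, 2018.
The damage estimate is finalized: Jan 12, 2018 + 82 days = Apr 4, 2018.
Both prerequisites met — the site inspection is completed (Mar 7, 2018), the damage estimate is finalized (Apr 4, 2018); the later is Apr 4, 2018.
The claim is approved: Apr 4, 2018 + 16 days = Apr 20, 2018.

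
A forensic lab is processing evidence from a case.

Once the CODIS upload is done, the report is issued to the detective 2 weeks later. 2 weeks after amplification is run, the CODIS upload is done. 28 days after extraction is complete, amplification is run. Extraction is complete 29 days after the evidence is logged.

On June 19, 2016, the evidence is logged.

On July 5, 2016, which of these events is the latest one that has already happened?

The evidence is logged: Jun 19, 2016.
Extraction is complete: Jun 19, 2016 + 29 days = Jul 18, 2016.
Amplification is run: Jul 18, 2016 + 28 days = Aug 15, 2016.
The CODIS upload is done: Aug 15, 2016 + 2 weeks = Aug 29, 2016.
The report is issued to the detective: Aug 29, 2016 + 2 weeks = Sep 12, 2016.
Jul 5, 2016 falls between when the evidence is logged (Jun 19, 2016) and when extraction is complete (Jul 18, 2016).

The evidence is logged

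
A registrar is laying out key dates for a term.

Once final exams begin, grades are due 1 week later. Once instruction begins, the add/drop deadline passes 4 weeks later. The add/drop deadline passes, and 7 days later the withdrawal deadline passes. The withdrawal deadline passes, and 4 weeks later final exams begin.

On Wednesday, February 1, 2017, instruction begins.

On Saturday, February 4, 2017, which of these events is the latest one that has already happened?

Instruction begins

Instruction begins: Feb 1, 2017.
The add/drop deadline passes: Feb 1, 2017 + 4 weeks = Mar 1, 2017.
The withdrawal deadline passes: Mar 1, 2017 + 7 days = Mar 8, 2017.
Final exams begin: Mar 8, 2017 + 4 weeks = Apr 5, 2017.
Grades are due: Apr 5, 2017 + 1 week = Apr 12, 2017.
Feb 4, 2017 falls between when instruction begins (Feb 1, 2017) and when the add/drop deadline passes (Mar 1, 2017).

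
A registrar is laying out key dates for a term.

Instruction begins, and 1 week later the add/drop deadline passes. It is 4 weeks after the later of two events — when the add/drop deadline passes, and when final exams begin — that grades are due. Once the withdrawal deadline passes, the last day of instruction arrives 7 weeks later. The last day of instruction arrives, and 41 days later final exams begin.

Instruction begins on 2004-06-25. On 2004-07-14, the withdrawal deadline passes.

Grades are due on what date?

2004-11-09

Instruction begins: Jun 25, 2004.
The add/drop deadline passes: Jun 25, 2004 + 1 week = Jul 2, 2004.
The withdrawal deadline passes: Jul 14, 2004.
The last day of instruction arrives: Jul 14, 2004 + 7 weeks = Sep 1, 2004.
Final exams begin: Sep 1, 2004 + 41 days = Oct 12, 2004.
Both prerequisites met — the add/drop deadline passes (Jul 2, 2004), final exams begin (Oct 12, 2004); the later is Oct 12, 2004.
Grades are due: Oct 12, 2004 + 4 weeks = Nov 9, 2004.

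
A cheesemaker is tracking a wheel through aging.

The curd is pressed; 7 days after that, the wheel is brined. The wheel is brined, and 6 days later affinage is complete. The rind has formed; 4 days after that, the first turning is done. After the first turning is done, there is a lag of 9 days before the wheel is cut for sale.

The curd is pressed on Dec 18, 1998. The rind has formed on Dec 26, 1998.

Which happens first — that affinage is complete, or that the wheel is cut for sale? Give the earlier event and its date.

The curd is pressed: Dec 18, 1998.
The wheel is brined: Dec 18, 1998 + 7 days = Dec 25, 1998.
Affinage is complete: Dec 25, 1998 + 6 days = Dec 31, 1998.
The rind has formed: Dec 26, 1998.
The first turning is done: Dec 26, 1998 + 4 days = Dec 30, 1998.
The wheel is cut for sale: Dec 30, 1998 + 9 days = Jan 8, 1999.
Comparing: affinage is complete on Dec 31, 1998 vs the wheel is cut for sale on Jan 8, 1999. Earlier: affinage is complete.

Affinage is complete — Dec 31, 1998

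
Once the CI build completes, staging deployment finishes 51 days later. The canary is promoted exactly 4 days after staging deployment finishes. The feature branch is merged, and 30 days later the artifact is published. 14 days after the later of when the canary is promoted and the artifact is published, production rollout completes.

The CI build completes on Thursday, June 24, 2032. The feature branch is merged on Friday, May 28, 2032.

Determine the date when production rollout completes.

The CI build completes: Jun 24, 2032.
Staging deployment finishes: Jun 24, 2032 + 51 days = Aug 14, 2032.
The canary is promoted: Aug 14, 2032 + 4 days = Aug 18, 2032.
The feature branch is merged: May 28, 2032.
The artifact is published: May 28, 2032 + 30 days = Jun 27, 2032.
Both prerequisites met — the canary is promoted (Aug 18, 2032), the artifact is published (Jun 27, 2032); the later is Aug 18, 2032.
Production rollout completes: Aug 18, 2032 + 14 days = Sep 1, 2032.

Wednesday, September 1, 2032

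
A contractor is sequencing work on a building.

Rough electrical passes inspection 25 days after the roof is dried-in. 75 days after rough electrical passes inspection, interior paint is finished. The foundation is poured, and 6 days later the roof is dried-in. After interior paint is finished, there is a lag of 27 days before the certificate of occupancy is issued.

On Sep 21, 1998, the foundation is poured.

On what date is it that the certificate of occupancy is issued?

Feb 1, 1999

The foundation is poured: Sep 21, 1998.
The roof is dried-in: Sep 21, 1998 + 6 days = Sep 27, 1998.
Rough electrical passes inspection: Sep 27, 1998 + 25 days = Oct 22, 1998.
Interior paint is finished: Oct 22, 1998 + 75 days = Jan 5, 1999.
The certificate of occupancy is issued: Jan 5, 1999 + 27 days = Feb 1, 1999.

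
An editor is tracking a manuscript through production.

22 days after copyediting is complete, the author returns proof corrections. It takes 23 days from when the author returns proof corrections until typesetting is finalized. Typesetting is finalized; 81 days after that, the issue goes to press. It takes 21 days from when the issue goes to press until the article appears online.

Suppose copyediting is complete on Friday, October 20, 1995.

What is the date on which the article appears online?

Friday, March 15, 1996

Copyediting is complete: Oct 20, 1995.
The author returns proof corrections: Oct 20, 1995 + 22 days = Nov 11, 1995.
Typesetting is finalized: Nov 11, 1995 + 23 days = Dec 4, 1995.
The issue goes to press: Dec 4, 1995 + 81 days = Feb 23, 1996.
The article appears online: Feb 23, 1996 + 21 days = Mar 15, 1996.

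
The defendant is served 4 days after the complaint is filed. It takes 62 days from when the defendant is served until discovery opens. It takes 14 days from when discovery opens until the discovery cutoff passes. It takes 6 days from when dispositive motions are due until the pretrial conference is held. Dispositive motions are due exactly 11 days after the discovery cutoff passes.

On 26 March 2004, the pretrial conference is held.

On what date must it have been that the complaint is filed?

20 December 2003

The pretrial conference is held: Mar 26, 2004.
Dispositive motions are due: Mar 26, 2004 − 6 days = Mar 20, 2004.
The discovery cutoff passes: Mar 20, 2004 − 11 days = Mar 9, 2004.
Discovery opens: Mar 9, 2004 − 14 days = Feb 24, 2004.
The defendant is served: Feb 24, 2004 − 62 days = Dec 24, 2003.
The complaint is filed: Dec 24, 2003 − 4 days = Dec 20, 2003.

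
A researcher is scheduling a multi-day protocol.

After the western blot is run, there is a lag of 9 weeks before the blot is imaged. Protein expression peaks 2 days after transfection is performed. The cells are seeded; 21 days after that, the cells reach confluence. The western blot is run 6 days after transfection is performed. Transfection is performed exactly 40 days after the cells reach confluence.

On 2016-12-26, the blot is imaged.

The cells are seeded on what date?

2016-08-18

The blot is imaged: Dec 26, 2016.
The western blot is run: Dec 26, 2016 − 9 weeks = Oct 24, 2016.
Transfection is performed: Oct 24, 2016 − 6 days = Oct 18, 2016.
The cells reach confluence: Oct 18, 2016 − 40 days = Sep 8, 2016.
The cells are seeded: Sep 8, 2016 − 21 days = Aug 18, 2016.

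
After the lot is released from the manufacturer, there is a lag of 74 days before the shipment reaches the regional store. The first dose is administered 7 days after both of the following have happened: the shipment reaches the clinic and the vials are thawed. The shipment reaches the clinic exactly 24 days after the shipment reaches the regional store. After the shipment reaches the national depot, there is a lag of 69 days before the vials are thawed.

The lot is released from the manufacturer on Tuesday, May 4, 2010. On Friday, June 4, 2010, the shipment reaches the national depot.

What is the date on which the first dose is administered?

Thursday, August 19, 2010

The lot is released from the manufacturer: May 4, 2010.
The shipment reaches the regional store: May 4, 2010 + 74 days = Jul 17, 2010.
The shipment reaches the clinic: Jul 17, 2010 + 24 days = Aug 10, 2010.
The shipment reaches the national depot: Jun 4, 2010.
The vials are thawed: Jun 4, 2010 + 69 days = Aug 12, 2010.
Both prerequisites met — the shipment reaches the clinic (Aug 10, 2010), the vials are thawed (Aug 12, 2010); the later is Aug 12, 2010.
The first dose is administered: Aug 12, 2010 + 7 days = Aug 19, 2010.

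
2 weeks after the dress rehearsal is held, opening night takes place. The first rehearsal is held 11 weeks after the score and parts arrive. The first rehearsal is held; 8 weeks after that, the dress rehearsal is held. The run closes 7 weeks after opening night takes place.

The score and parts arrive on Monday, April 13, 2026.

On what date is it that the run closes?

The score and parts arrive: Apr 13, 2026.
The first rehearsal is held: Apr 13, 2026 + 11 weeks = Jun 29, 2026.
The dress rehearsal is held: Jun 29, 2026 + 8 weeks = Aug 24, 2026.
Opening night takes place: Aug 24, 2026 + 2 weeks = Sep 7, 2026.
The run closes: Sep 7, 2026 + 7 weeks = Oct 26, 2026.

Monday, October 26, 2026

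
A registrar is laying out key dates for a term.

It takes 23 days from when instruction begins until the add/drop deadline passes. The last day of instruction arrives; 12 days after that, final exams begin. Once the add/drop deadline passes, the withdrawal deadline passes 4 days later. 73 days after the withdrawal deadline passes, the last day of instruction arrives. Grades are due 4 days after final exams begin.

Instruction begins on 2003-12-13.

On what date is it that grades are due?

2004-04-07

Instruction begins: Dec 13, 2003.
The add/drop deadline passes: Dec 13, 2003 + 23 days = Jan 5, 2004.
The withdrawal deadline passes: Jan 5, 2004 + 4 days = Jan 9, 2004.
The last day of instruction arrives: Jan 9, 2004 + 73 days = Mar 22, 2004.
Final exams begin: Mar 22, 2004 + 12 days = Apr 3, 2004.
Grades are due: Apr 3, 2004 + 4 days = Apr 7, 2004.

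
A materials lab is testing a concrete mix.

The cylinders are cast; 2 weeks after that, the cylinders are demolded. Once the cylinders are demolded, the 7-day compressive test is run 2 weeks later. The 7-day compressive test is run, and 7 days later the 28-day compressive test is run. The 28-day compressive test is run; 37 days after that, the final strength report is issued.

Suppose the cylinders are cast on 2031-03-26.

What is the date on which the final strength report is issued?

2031-06-06

The cylinders are cast: Mar 26, 2031.
The cylinders are demolded: Mar 26, 2031 + 2 weeks = Apr 9, 2031.
The 7-day compressive test is run: Apr 9, 2031 + 2 weeks = Apr 23, 2031.
The 28-day compressive test is run: Apr 23, 2031 + 7 days = Apr 30, 2031.
The final strength report is issued: Apr 30, 2031 + 37 days = Jun 6, 2031.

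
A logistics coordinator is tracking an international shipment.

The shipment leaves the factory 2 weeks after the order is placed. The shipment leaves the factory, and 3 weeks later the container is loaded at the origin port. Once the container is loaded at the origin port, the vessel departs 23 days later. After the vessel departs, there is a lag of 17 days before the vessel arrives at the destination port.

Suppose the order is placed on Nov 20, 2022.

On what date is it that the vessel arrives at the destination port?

Feb 3, 2023

The order is placed: Nov 20, 2022.
The shipment leaves the factory: Nov 20, 2022 + 2 weeks = Dec 4, 2022.
The container is loaded at the origin port: Dec 4, 2022 + 3 weeks = Dec 25, 2022.
The vessel departs: Dec 25, 2022 + 23 days = Jan 17, 2023.
The vessel arrives at the destination port: Jan 17, 2023 + 17 days = Feb 3, 2023.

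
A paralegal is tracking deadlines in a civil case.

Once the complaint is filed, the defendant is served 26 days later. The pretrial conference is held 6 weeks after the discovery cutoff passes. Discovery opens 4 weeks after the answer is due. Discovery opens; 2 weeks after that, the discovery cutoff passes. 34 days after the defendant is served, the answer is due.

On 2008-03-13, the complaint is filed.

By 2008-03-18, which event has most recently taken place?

The complaint is filed

The complaint is filed: Mar 13, 2008.
The defendant is served: Mar 13, 2008 + 26 days = Apr 8, 2008.
The answer is due: Apr 8, 2008 + 34 days = May 12, 2008.
Discovery opens: May 12, 2008 + 4 weeks = Jun 9, 2008.
The discovery cutoff passes: Jun 9, 2008 + 2 weeks = Jun 23, 2008.
The pretrial conference is held: Jun 23, 2008 + 6 weeks = Aug 4, 2008.
Mar 18, 2008 falls between when the complaint is filed (Mar 13, 2008) and when the defendant is served (Apr 8, 2008).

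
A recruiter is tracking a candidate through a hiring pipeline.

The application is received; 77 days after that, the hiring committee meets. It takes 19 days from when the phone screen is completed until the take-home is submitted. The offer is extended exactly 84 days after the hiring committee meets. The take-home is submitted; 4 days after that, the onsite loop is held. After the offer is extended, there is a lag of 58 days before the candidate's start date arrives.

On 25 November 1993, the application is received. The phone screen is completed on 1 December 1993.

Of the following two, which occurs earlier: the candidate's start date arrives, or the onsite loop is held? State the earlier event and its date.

The application is received: Nov 25, 1993.
The hiring committee meets: Nov 25, 1993 + 77 days = Feb 10, 1994.
The offer is extended: Feb 10, 1994 + 84 days = May 5, 1994.
The candidate's start date arrives: May 5, 1994 + 58 days = Jul 2, 1994.
The phone screen is completed: Dec 1, 1993.
The take-home is submitted: Dec 1, 1993 + 19 days = Dec 20, 1993.
The onsite loop is held: Dec 20, 1993 + 4 days = Dec 24, 1993.
Comparing: the candidate's start date arrives on Jul 2, 1994 vs the onsite loop is held on Dec 24, 1993. Earlier: the onsite loop is held.

The onsite loop is held — 24 December 1993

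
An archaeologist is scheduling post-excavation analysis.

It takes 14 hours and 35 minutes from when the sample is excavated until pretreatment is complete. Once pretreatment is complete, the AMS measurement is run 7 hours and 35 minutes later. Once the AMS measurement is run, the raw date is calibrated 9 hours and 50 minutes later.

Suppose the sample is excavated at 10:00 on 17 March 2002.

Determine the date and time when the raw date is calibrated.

The sample is excavated: 10:00 Mar 17, 2002.
Pretreatment is complete: 10:00 Mar 17, 2002 + 14h35m = 00:35 Mar 18, 2002.
The AMS measurement is run: 00:35 Mar 18, 2002 + 7h35m = 08:10 Mar 18, 2002.
The raw date is calibrated: 08:10 Mar 18, 2002 + 9h50m = 18:00 Mar 18, 2002.

18:00 on 18 March 2002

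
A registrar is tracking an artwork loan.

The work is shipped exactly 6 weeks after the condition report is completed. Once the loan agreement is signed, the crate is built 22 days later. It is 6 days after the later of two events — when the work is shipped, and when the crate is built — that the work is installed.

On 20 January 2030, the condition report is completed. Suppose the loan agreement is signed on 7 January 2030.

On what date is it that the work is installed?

9 March 2030

The condition report is completed: Jan 20, 2030.
The work is shipped: Jan 20, 2030 + 6 weeks = Mar 3, 2030.
The loan agreement is signed: Jan 7, 2030.
The crate is built: Jan 7, 2030 + 22 days = Jan 29, 2030.
Both prerequisites met — the work is shipped (Mar 3, 2030), the crate is built (Jan 29, 2030); the later is Mar 3, 2030.
The work is installed: Mar 3, 2030 + 6 days = Mar 9, 2030.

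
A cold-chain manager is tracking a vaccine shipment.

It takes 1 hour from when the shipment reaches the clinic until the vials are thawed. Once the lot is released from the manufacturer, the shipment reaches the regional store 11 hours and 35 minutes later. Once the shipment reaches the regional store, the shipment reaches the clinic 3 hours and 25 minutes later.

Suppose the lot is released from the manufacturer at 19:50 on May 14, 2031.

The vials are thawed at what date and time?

The lot is released from the manufacturer: 19:50 May 14, 2031.
The shipment reaches the regional store: 19:50 May 14, 2031 + 11h35m = 07:25 May 15, 2031.
The shipment reaches the clinic: 07:25 May 15, 2031 + 3h25m = 10:50 May 15, 2031.
The vials are thawed: 10:50 May 15, 2031 + 1h = 11:50 May 15, 2031.

11:50 on May 15, 2031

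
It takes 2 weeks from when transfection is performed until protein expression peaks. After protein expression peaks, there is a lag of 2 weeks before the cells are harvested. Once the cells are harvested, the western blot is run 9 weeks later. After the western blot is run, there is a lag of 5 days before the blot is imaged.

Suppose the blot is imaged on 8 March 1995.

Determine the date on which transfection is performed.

The blot is imaged: Mar 8, 1995.
The western blot is run: Mar 8, 1995 − 5 days = Mar 3, 1995.
The cells are harvested: Mar 3, 1995 − 9 weeks = Dec 30, 1994.
Protein expression peaks: Dec 30, 1994 − 2 weeks = Dec 16, 1994.
Transfection is performed: Dec 16, 1994 − 2 weeks = Dec 2, 1994.

2 December 1994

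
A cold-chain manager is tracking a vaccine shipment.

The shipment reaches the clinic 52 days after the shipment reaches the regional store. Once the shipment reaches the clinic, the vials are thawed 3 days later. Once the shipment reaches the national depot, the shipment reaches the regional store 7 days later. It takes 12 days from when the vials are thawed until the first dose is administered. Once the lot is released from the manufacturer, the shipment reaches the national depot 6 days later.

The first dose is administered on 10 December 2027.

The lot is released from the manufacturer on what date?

21 September 2027

The first dose is administered: Dec 10, 2027.
The vials are thawed: Dec 10, 2027 − 12 days = Nov 28, 2027.
The shipment reaches the clinic: Nov 28, 2027 − 3 days = Nov 25, 2027.
The shipment reaches the regional store: Nov 25, 2027 − 52 days = Oct 4, 2027.
The shipment reaches the national depot: Oct 4, 2027 − 7 days = Sep 27, 2027.
The lot is released from the manufacturer: Sep 27, 2027 − 6 days = Sep 21, 2027.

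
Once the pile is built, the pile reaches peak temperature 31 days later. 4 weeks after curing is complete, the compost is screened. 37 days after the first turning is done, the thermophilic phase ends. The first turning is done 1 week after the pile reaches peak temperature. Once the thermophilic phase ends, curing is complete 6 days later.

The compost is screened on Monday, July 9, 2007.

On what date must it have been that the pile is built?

Thursday, March 22, 2007

The compost is screened: Jul 9, 2007.
Curing is complete: Jul 9, 2007 − 4 weeks = Jun 11, 2007.
The thermophilic phase ends: Jun 11, 2007 − 6 days = Jun 5, 2007.
The first turning is done: Jun 5, 2007 − 37 days = Apr 29, 2007.
The pile reaches peak temperature: Apr 29, 2007 − 1 week = Apr 22, 2007.
The pile is built: Apr 22, 2007 − 31 days = Mar 22, 2007.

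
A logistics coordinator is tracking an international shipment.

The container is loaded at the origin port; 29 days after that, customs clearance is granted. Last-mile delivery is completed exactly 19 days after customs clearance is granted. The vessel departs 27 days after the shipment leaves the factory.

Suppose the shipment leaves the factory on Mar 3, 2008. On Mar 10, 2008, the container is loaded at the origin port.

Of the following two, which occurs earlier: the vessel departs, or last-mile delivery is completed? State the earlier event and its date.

The vessel departs — Mar 30, 2008

The shipment leaves the factory: Mar 3, 2008.
The vessel departs: Mar 3, 2008 + 27 days = Mar 30, 2008.
The container is loaded at the origin port: Mar 10, 2008.
Customs clearance is granted: Mar 10, 2008 + 29 days = Apr 8, 2008.
Last-mile delivery is completed: Apr 8, 2008 + 19 days = Apr 27, 2008.
Comparing: the vessel departs on Mar 30, 2008 vs last-mile delivery is completed on Apr 27, 2008. Earlier: the vessel departs.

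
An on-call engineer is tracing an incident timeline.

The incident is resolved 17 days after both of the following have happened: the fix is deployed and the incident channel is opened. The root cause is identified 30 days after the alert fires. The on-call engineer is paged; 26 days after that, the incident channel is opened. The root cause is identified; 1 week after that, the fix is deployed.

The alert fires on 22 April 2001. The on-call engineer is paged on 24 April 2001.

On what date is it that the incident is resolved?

The alert fires: Apr 22, 2001.
The root cause is identified: Apr 22, 2001 + 30 days = May 22, 2001.
The fix is deployed: May 22, 2001 + 1 week = May 29, 2001.
The on-call engineer is paged: Apr 24, 2001.
The incident channel is opened: Apr 24, 2001 + 26 days = May 20, 2001.
Both prerequisites met — the fix is deployed (May 29, 2001), the incident channel is opened (May 20, 2001); the later is May 29, 2001.
The incident is resolved: May 29, 2001 + 17 days = Jun 15, 2001.

15 June 2001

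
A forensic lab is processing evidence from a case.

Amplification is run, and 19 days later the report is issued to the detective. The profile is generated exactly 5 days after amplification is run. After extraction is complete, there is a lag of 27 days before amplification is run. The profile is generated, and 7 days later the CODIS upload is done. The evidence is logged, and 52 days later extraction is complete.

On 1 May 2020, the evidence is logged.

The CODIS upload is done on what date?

31 July 2020

The evidence is logged: May 1, 2020.
Extraction is complete: May 1, 2020 + 52 days = Jun 22, 2020.
Amplification is run: Jun 22, 2020 + 27 days = Jul 19, 2020.
The profile is generated: Jul 19, 2020 + 5 days = Jul 24, 2020.
The CODIS upload is done: Jul 24, 2020 + 7 days = Jul 31, 2020.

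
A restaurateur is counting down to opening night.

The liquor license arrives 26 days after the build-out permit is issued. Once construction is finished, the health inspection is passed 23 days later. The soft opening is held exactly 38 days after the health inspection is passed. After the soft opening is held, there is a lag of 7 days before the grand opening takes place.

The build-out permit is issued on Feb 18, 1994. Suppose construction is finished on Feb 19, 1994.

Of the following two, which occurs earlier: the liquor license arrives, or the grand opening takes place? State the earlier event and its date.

The liquor license arrives — Mar 16, 1994

The build-out permit is issued: Feb 18, 1994.
The liquor license arrives: Feb 18, 1994 + 26 days = Mar 16, 1994.
Construction is finished: Feb 19, 1994.
The health inspection is passed: Feb 19, 1994 + 23 days = Mar 14, 1994.
The soft opening is held: Mar 14, 1994 + 38 days = Apr 21, 1994.
The grand opening takes place: Apr 21, 1994 + 7 days = Apr 28, 1994.
Comparing: the liquor license arrives on Mar 16, 1994 vs the grand opening takes place on Apr 28, 1994. Earlier: the liquor license arrives.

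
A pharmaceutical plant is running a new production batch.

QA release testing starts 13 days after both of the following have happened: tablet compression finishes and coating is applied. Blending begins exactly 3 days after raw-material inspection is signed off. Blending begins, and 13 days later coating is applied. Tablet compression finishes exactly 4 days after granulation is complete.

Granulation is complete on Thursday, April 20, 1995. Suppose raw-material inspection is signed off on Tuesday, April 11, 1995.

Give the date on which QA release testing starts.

Wednesday, May 10, 1995

Granulation is complete: Apr 20, 1995.
Tablet compression finishes: Apr 20, 1995 + 4 days = Apr 24, 1995.
Raw-material inspection is signed off: Apr 11, 1995.
Blending begins: Apr 11, 1995 + 3 days = Apr 14, 1995.
Coating is applied: Apr 14, 1995 + 13 days = Apr 27, 1995.
Both prerequisites met — tablet compression finishes (Apr 24, 1995), coating is applied (Apr 27, 1995); the later is Apr 27, 1995.
QA release testing starts: Apr 27, 1995 + 13 days = May 10, 1995.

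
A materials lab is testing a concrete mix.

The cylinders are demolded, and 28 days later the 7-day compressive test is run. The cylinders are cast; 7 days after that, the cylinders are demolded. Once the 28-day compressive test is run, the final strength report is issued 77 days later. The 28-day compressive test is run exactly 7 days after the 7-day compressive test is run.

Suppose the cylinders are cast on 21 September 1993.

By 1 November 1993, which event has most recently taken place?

The cylinders are cast: Sep 21, 1993.
The cylinders are demolded: Sep 21, 1993 + 7 days = Sep 28, 1993.
The 7-day compressive test is run: Sep 28, 1993 + 28 days = Oct 26, 1993.
The 28-day compressive test is run: Oct 26, 1993 + 7 days = Nov 2, 1993.
The final strength report is issued: Nov 2, 1993 + 77 days = Jan 18, 1994.
Nov 1, 1993 falls between when the 7-day compressive test is run (Oct 26, 1993) and when the 28-day compressive test is run (Nov 2, 1993).

The 7-day compressive test is run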